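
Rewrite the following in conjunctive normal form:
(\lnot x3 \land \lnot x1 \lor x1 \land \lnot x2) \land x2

(\lnot x3 \land \lnot x1 \lor x1 \land \lnot x2) \land x2
≡ (\lnot x3 \lor x1) \land (\lnot x3 \lor \lnot x2) \land (\lnot x1 \lor x1) \land (\lnot x1 \lor \lnot x2) \land x2   (distribute \lor over \land)
≡ (\lnot x3 \lor x1) \land (\lnot x3 \lor \lnot x2) \land (\lnot x1 \lor \lnot x2) \land x2   (simplify)

(\lnot x3 \lor x1) \land (\lnot x3 \lor \lnot x2) \land (\lnot x1 \lor \lnot x2) \land x2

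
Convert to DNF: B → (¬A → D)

B → (¬A → D)
⇔ ¬B ∨ (¬A → D)   — eliminate →
⇔ ¬B ∨ ¬¬A ∨ D   — eliminate →
⇔ ¬B ∨ A ∨ D   — double negation

¬B ∨ A ∨ D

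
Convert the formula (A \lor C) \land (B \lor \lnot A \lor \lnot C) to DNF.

(A \land B) \lor (A \land \lnot C) \lor (C \land B) \lor (C \land \lnot A)

(A \lor C) \land (B \lor \lnot A \lor \lnot C)
≡ (A \land B) \lor (A \land \lnot A) \lor (A \land \lnot C) \lor (C \land B) \lor (C \land \lnot A) \lor (C \land \lnot C)   — distribute \land over \lor
≡ (A \land B) \lor (A \land \lnot C) \lor (C \land B) \lor (C \land \lnot A)   — simplify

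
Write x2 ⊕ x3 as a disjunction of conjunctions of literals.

x2 ∧ ¬x3 ∨ ¬x2 ∧ x3

x2 ⊕ x3
= x2 ∧ ¬x3 ∨ ¬x2 ∧ x3   (expand ⊕)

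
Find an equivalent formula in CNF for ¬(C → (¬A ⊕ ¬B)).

¬(C → (¬A ⊕ ¬B))
= ¬(¬C ∨ (¬A ⊕ ¬B))
= ¬(¬C ∨ ((¬A ∨ ¬B) ∧ ¬(¬A ∧ ¬B)))
= ¬¬C ∧ ¬((¬A ∨ ¬B) ∧ ¬(¬A ∧ ¬B))
= C ∧ ¬((¬A ∨ ¬B) ∧ ¬(¬A ∧ ¬B))
= C ∧ (¬(¬A ∨ ¬B) ∨ ¬¬(¬A ∧ ¬B))
= C ∧ ((¬¬A ∧ ¬¬B) ∨ ¬¬(¬A ∧ ¬B))
= C ∧ ((A ∧ ¬¬B) ∨ ¬¬(¬A ∧ ¬B))
= C ∧ ((A ∧ B) ∨ ¬¬(¬A ∧ ¬B))
= C ∧ ((A ∧ B) ∨ (¬A ∧ ¬B))
= C ∧ (A ∨ ¬A) ∧ (A ∨ ¬B) ∧ (B ∨ ¬A) ∧ (B ∨ ¬B)
= C ∧ (A ∨ ¬B) ∧ (B ∨ ¬A)

C ∧ (A ∨ ¬B) ∧ (B ∨ ¬A)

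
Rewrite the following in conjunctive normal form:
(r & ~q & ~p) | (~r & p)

(r | p) & (~q | ~r) & (~q | p) & (~p | ~r)

(r & ~q & ~p) | (~r & p)
⇔ (r | ~r) & (r | p) & (~q | ~r) & (~q | p) & (~p | ~r) & (~p | p)   (distribute | over &)
⇔ (r | p) & (~q | ~r) & (~q | p) & (~p | ~r)   (simplify)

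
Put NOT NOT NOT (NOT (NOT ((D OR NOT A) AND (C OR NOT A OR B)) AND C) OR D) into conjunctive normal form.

A AND C AND NOT D

NOT NOT NOT (NOT (NOT ((D OR NOT A) AND (C OR NOT A OR B)) AND C) OR D)
= NOT (NOT (NOT ((D OR NOT A) AND (C OR NOT A OR B)) AND C) OR D)   — double negation
= NOT NOT (NOT ((D OR NOT A) AND (C OR NOT A OR B)) AND C) AND NOT D   — De Morgan
= NOT ((D OR NOT A) AND (C OR NOT A OR B)) AND C AND NOT D   — double negation
= (NOT (D OR NOT A) OR NOT (C OR NOT A OR B)) AND C AND NOT D   — De Morgan
= ((NOT D AND NOT NOT A) OR NOT (C OR NOT A OR B)) AND C AND NOT D   — De Morgan
= ((NOT D AND A) OR NOT (C OR NOT A OR B)) AND C AND NOT D   — double negation
= ((NOT D AND A) OR (NOT C AND NOT NOT A AND NOT B)) AND C AND NOT D   — De Morgan
= ((NOT D AND A) OR (NOT C AND A AND NOT B)) AND C AND NOT D   — double negation
= (NOT D OR NOT C) AND (NOT D OR A) AND (NOT D OR NOT B) AND (A OR NOT C) AND (A OR A) AND (A OR NOT B) AND C AND NOT D   — distribute OR over AND
= A AND C AND NOT D   — simplify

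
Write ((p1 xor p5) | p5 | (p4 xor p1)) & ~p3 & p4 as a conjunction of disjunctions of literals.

~p3 & p4

((p1 xor p5) | p5 | (p4 xor p1)) & ~p3 & p4
≡ (((p1 | p5) & ~(p1 & p5)) | p5 | (p4 xor p1)) & ~p3 & p4   [expand xor]
≡ (((p1 | p5) & ~(p1 & p5)) | p5 | ((p4 | p1) & ~(p4 & p1))) & ~p3 & p4   [expand xor]
≡ (((p1 | p5) & (~p1 | ~p5)) | p5 | ((p4 | p1) & ~(p4 & p1))) & ~p3 & p4   [De Morgan]
≡ (((p1 | p5) & (~p1 | ~p5)) | p5 | ((p4 | p1) & (~p4 | ~p1))) & ~p3 & p4   [De Morgan]
≡ (p1 | p5 | p5 | p4 | p1) & (p1 | p5 | p5 | ~p4 | ~p1) & (~p1 | ~p5 | p5 | p4 | p1) & (~p1 | ~p5 | p5 | ~p4 | ~p1) & ~p3 & p4   [distribute | over &]
≡ ~p3 & p4   [simplify]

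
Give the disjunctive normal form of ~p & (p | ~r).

~p & (p | ~r)
≡ (~p & p) | (~p & ~r)   [distribute & over |]
≡ ~p & ~r   [simplify]

~p & ~r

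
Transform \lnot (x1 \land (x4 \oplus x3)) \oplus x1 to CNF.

\lnot (x1 \land (x4 \oplus x3)) \oplus x1
≡ (\lnot (x1 \land (x4 \oplus x3)) \lor x1) \land \lnot (\lnot (x1 \land (x4 \oplus x3)) \land x1)   [expand \oplus]
≡ (\lnot (x1 \land (x4 \lor x3) \land \lnot (x4 \land x3)) \lor x1) \land \lnot (\lnot (x1 \land (x4 \oplus x3)) \land x1)   [expand \oplus]
≡ (\lnot (x1 \land (x4 \lor x3) \land \lnot (x4 \land x3)) \lor x1) \land \lnot (\lnot (x1 \land (x4 \lor x3) \land \lnot (x4 \land x3)) \land x1)   [expand \oplus]
≡ (\lnot x1 \lor \lnot (x4 \lor x3) \lor \lnot \lnot (x4 \land x3) \lor x1) \land \lnot (\lnot (x1 \land (x4 \lor x3) \land \lnot (x4 \land x3)) \land x1)   [De Morgan]
≡ (\lnot x1 \lor (\lnot x4 \land \lnot x3) \lor \lnot \lnot (x4 \land x3) \lor x1) \land \lnot (\lnot (x1 \land (x4 \lor x3) \land \lnot (x4 \land x3)) \land x1)   [De Morgan]
≡ (\lnot x1 \lor (\lnot x4 \land \lnot x3) \lor (x4 \land x3) \lor x1) \land \lnot (\lnot (x1 \land (x4 \lor x3) \land \lnot (x4 \land x3)) \land x1)   [double negation]
≡ (\lnot x1 \lor (\lnot x4 \land \lnot x3) \lor (x4 \land x3) \lor x1) \land (\lnot \lnot (x1 \land (x4 \lor x3) \land \lnot (x4 \land x3)) \lor \lnot x1)   [De Morgan]
≡ (\lnot x1 \lor (\lnot x4 \land \lnot x3) \lor (x4 \land x3) \lor x1) \land ((x1 \land (x4 \lor x3) \land \lnot (x4 \land x3)) \lor \lnot x1)   [double negation]
≡ (\lnot x1 \lor (\lnot x4 \land \lnot x3) \lor (x4 \land x3) \lor x1) \land ((x1 \land (x4 \lor x3) \land (\lnot x4 \lor \lnot x3)) \lor \lnot x1)   [De Morgan]
≡ (\lnot x1 \lor \lnot x4 \lor x4 \lor x1) \land (\lnot x1 \lor \lnot x4 \lor x3 \lor x1) \land (\lnot x1 \lor \lnot x3 \lor x4 \lor x1) \land (\lnot x1 \lor \lnot x3 \lor x3 \lor x1) \land (x1 \lor \lnot x1) \land (x4 \lor x3 \lor \lnot x1) \land (\lnot x4 \lor \lnot x3 \lor \lnot x1)   [distribute \lor over \land]
≡ (x4 \lor x3 \lor \lnot x1) \land (\lnot x4 \lor \lnot x3 \lor \lnot x1)   [simplify]

(x4 \lor x3 \lor \lnot x1) \land (\lnot x4 \lor \lnot x3 \lor \lnot x1)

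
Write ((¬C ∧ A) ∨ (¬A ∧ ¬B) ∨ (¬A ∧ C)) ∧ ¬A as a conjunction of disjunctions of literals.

((¬C ∧ A) ∨ (¬A ∧ ¬B) ∨ (¬A ∧ C)) ∧ ¬A
≡ (¬C ∨ ¬A ∨ ¬A) ∧ (¬C ∨ ¬A ∨ C) ∧ (¬C ∨ ¬B ∨ ¬A) ∧ (¬C ∨ ¬B ∨ C) ∧ (A ∨ ¬A ∨ ¬A) ∧ (A ∨ ¬A ∨ C) ∧ (A ∨ ¬B ∨ ¬A) ∧ (A ∨ ¬B ∨ C) ∧ ¬A   (distribute ∨ over ∧)
≡ (A ∨ ¬B ∨ C) ∧ ¬A   (simplify)

(A ∨ ¬B ∨ C) ∧ ¬A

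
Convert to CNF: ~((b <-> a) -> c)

~((b <-> a) -> c)
⇔ ~(~(b <-> a) | c)   [eliminate ->]
⇔ ~(~((b -> a) & (a -> b)) | c)   [eliminate <->]
⇔ ~(~((~b | a) & (a -> b)) | c)   [eliminate ->]
⇔ ~(~((~b | a) & (~a | b)) | c)   [eliminate ->]
⇔ ~~((~b | a) & (~a | b)) & ~c   [De Morgan]
⇔ (~b | a) & (~a | b) & ~c   [double negation]

(~b | a) & (~a | b) & ~c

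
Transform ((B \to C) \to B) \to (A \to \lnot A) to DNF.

((B \to C) \to B) \to (A \to \lnot A)
≡ \lnot ((B \to C) \to B) \lor (A \to \lnot A)
≡ \lnot (\lnot (B \to C) \lor B) \lor (A \to \lnot A)
≡ \lnot (\lnot (\lnot B \lor C) \lor B) \lor (A \to \lnot A)
≡ \lnot (\lnot (\lnot B \lor C) \lor B) \lor \lnot A \lor \lnot A
≡ (\lnot \lnot (\lnot B \lor C) \land \lnot B) \lor \lnot A \lor \lnot A
≡ ((\lnot B \lor C) \land \lnot B) \lor \lnot A \lor \lnot A
≡ (\lnot B \land \lnot B) \lor (C \land \lnot B) \lor \lnot A \lor \lnot A
≡ \lnot B \lor \lnot A

\lnot B \lor \lnot A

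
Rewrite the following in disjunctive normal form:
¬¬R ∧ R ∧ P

R ∧ P

¬¬R ∧ R ∧ P
≡ R ∧ R ∧ P
≡ R ∧ P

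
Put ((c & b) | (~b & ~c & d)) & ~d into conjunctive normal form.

((c & b) | (~b & ~c & d)) & ~d
⇔ (c | ~b) & (c | ~c) & (c | d) & (b | ~b) & (b | ~c) & (b | d) & ~d   [distribute | over &]
⇔ (c | ~b) & (c | d) & (b | ~c) & (b | d) & ~d   [simplify]

(c | ~b) & (c | d) & (b | ~c) & (b | d) & ~d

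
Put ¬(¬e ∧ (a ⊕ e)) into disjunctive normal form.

¬(¬e ∧ (a ⊕ e))
= ¬(¬e ∧ ((a ∧ ¬e) ∨ (¬a ∧ e)))   (expand ⊕)
= ¬¬e ∨ ¬((a ∧ ¬e) ∨ (¬a ∧ e))   (De Morgan)
= e ∨ ¬((a ∧ ¬e) ∨ (¬a ∧ e))   (double negation)
= e ∨ (¬(a ∧ ¬e) ∧ ¬(¬a ∧ e))   (De Morgan)
= e ∨ ((¬a ∨ ¬¬e) ∧ ¬(¬a ∧ e))   (De Morgan)
= e ∨ ((¬a ∨ e) ∧ ¬(¬a ∧ e))   (double negation)
= e ∨ ((¬a ∨ e) ∧ (¬¬a ∨ ¬e))   (De Morgan)
= e ∨ ((¬a ∨ e) ∧ (a ∨ ¬e))   (double negation)
= e ∨ (¬a ∧ a) ∨ (¬a ∧ ¬e) ∨ (e ∧ a) ∨ (e ∧ ¬e)   (distribute ∧ over ∨)
= e ∨ (¬a ∧ ¬e)   (simplify)

e ∨ (¬a ∧ ¬e)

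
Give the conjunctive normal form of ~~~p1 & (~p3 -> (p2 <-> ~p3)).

~p1 & (p3 | p2)

~~~p1 & (~p3 -> (p2 <-> ~p3))
≡ ~~~p1 & (~~p3 | (p2 <-> ~p3))   [eliminate ->]
≡ ~~~p1 & (~~p3 | ((p2 -> ~p3) & (~p3 -> p2)))   [eliminate <->]
≡ ~~~p1 & (~~p3 | ((~p2 | ~p3) & (~p3 -> p2)))   [eliminate ->]
≡ ~~~p1 & (~~p3 | ((~p2 | ~p3) & (~~p3 | p2)))   [eliminate ->]
≡ ~p1 & (~~p3 | ((~p2 | ~p3) & (~~p3 | p2)))   [double negation]
≡ ~p1 & (p3 | ((~p2 | ~p3) & (~~p3 | p2)))   [double negation]
≡ ~p1 & (p3 | ((~p2 | ~p3) & (p3 | p2)))   [double negation]
≡ ~p1 & (p3 | ~p2 | ~p3) & (p3 | p3 | p2)   [distribute | over &]
≡ ~p1 & (p3 | p2)   [simplify]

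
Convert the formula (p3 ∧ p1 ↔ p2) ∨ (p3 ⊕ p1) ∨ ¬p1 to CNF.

(p3 ∧ p1 ↔ p2) ∨ (p3 ⊕ p1) ∨ ¬p1
⇔ (p3 ∧ p1 → p2) ∧ (p2 → p3 ∧ p1) ∨ (p3 ⊕ p1) ∨ ¬p1   — eliminate ↔
⇔ (¬(p3 ∧ p1) ∨ p2) ∧ (p2 → p3 ∧ p1) ∨ (p3 ⊕ p1) ∨ ¬p1   — eliminate →
⇔ (¬(p3 ∧ p1) ∨ p2) ∧ (¬p2 ∨ p3 ∧ p1) ∨ (p3 ⊕ p1) ∨ ¬p1   — eliminate →
⇔ (¬(p3 ∧ p1) ∨ p2) ∧ (¬p2 ∨ p3 ∧ p1) ∨ (p3 ∨ p1) ∧ ¬(p3 ∧ p1) ∨ ¬p1   — expand ⊕
⇔ (¬p3 ∨ ¬p1 ∨ p2) ∧ (¬p2 ∨ p3 ∧ p1) ∨ (p3 ∨ p1) ∧ ¬(p3 ∧ p1) ∨ ¬p1   — De Morgan
⇔ (¬p3 ∨ ¬p1 ∨ p2) ∧ (¬p2 ∨ p3 ∧ p1) ∨ (p3 ∨ p1) ∧ (¬p3 ∨ ¬p1) ∨ ¬p1   — De Morgan
⇔ (¬p3 ∨ ¬p1 ∨ p2 ∨ p3 ∨ p1 ∨ ¬p1) ∧ (¬p3 ∨ ¬p1 ∨ p2 ∨ ¬p3 ∨ ¬p1 ∨ ¬p1) ∧ (¬p2 ∨ p3 ∨ p3 ∨ p1 ∨ ¬p1) ∧ (¬p2 ∨ p3 ∨ ¬p3 ∨ ¬p1 ∨ ¬p1) ∧ (¬p2 ∨ p1 ∨ p3 ∨ p1 ∨ ¬p1) ∧ (¬p2 ∨ p1 ∨ ¬p3 ∨ ¬p1 ∨ ¬p1)   — distribute ∨ over ∧
⇔ ¬p3 ∨ ¬p1 ∨ p2   — simplify

¬p3 ∨ ¬p1 ∨ p2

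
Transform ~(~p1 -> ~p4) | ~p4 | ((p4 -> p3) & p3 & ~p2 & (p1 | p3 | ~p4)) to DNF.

(~p1 & p4) | ~p4 | (p3 & ~p2)

~(~p1 -> ~p4) | ~p4 | ((p4 -> p3) & p3 & ~p2 & (p1 | p3 | ~p4))
≡ ~(~~p1 | ~p4) | ~p4 | ((p4 -> p3) & p3 & ~p2 & (p1 | p3 | ~p4))
≡ ~(~~p1 | ~p4) | ~p4 | ((~p4 | p3) & p3 & ~p2 & (p1 | p3 | ~p4))
≡ (~~~p1 & ~~p4) | ~p4 | ((~p4 | p3) & p3 & ~p2 & (p1 | p3 | ~p4))
≡ (~p1 & ~~p4) | ~p4 | ((~p4 | p3) & p3 & ~p2 & (p1 | p3 | ~p4))
≡ (~p1 & p4) | ~p4 | ((~p4 | p3) & p3 & ~p2 & (p1 | p3 | ~p4))
≡ (~p1 & p4) | ~p4 | (~p4 & p3 & ~p2 & p1) | (~p4 & p3 & ~p2 & p3) | (~p4 & p3 & ~p2 & ~p4) | (p3 & p3 & ~p2 & p1) | (p3 & p3 & ~p2 & p3) | (p3 & p3 & ~p2 & ~p4)
≡ (~p1 & p4) | ~p4 | (p3 & ~p2)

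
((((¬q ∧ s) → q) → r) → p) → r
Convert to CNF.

(¬q ∨ r) ∧ (s ∨ r) ∧ (¬p ∨ r)

((((¬q ∧ s) → q) → r) → p) → r
⇔ ¬((((¬q ∧ s) → q) → r) → p) ∨ r   (eliminate →)
⇔ ¬(¬(((¬q ∧ s) → q) → r) ∨ p) ∨ r   (eliminate →)
⇔ ¬(¬(¬((¬q ∧ s) → q) ∨ r) ∨ p) ∨ r   (eliminate →)
⇔ ¬(¬(¬(¬(¬q ∧ s) ∨ q) ∨ r) ∨ p) ∨ r   (eliminate →)
⇔ (¬¬(¬(¬(¬q ∧ s) ∨ q) ∨ r) ∧ ¬p) ∨ r   (De Morgan)
⇔ ((¬(¬(¬q ∧ s) ∨ q) ∨ r) ∧ ¬p) ∨ r   (double negation)
⇔ (((¬¬(¬q ∧ s) ∧ ¬q) ∨ r) ∧ ¬p) ∨ r   (De Morgan)
⇔ (((¬q ∧ s ∧ ¬q) ∨ r) ∧ ¬p) ∨ r   (double negation)
⇔ (¬q ∨ r ∨ r) ∧ (s ∨ r ∨ r) ∧ (¬q ∨ r ∨ r) ∧ (¬p ∨ r)   (distribute ∨ over ∧)
⇔ (¬q ∨ r) ∧ (s ∨ r) ∧ (¬p ∨ r)   (simplify)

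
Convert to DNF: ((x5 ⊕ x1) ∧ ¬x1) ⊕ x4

(x5 ∧ ¬x1 ∧ ¬x4) ∨ (¬x5 ∧ ¬x1 ∧ x4) ∨ (x1 ∧ x4)

((x5 ⊕ x1) ∧ ¬x1) ⊕ x4
≡ ((x5 ⊕ x1) ∧ ¬x1 ∧ ¬x4) ∨ (¬((x5 ⊕ x1) ∧ ¬x1) ∧ x4)   [expand ⊕]
≡ (((x5 ∧ ¬x1) ∨ (¬x5 ∧ x1)) ∧ ¬x1 ∧ ¬x4) ∨ (¬((x5 ⊕ x1) ∧ ¬x1) ∧ x4)   [expand ⊕]
≡ (((x5 ∧ ¬x1) ∨ (¬x5 ∧ x1)) ∧ ¬x1 ∧ ¬x4) ∨ (¬(((x5 ∧ ¬x1) ∨ (¬x5 ∧ x1)) ∧ ¬x1) ∧ x4)   [expand ⊕]
≡ (((x5 ∧ ¬x1) ∨ (¬x5 ∧ x1)) ∧ ¬x1 ∧ ¬x4) ∨ ((¬((x5 ∧ ¬x1) ∨ (¬x5 ∧ x1)) ∨ ¬¬x1) ∧ x4)   [De Morgan]
≡ (((x5 ∧ ¬x1) ∨ (¬x5 ∧ x1)) ∧ ¬x1 ∧ ¬x4) ∨ (((¬(x5 ∧ ¬x1) ∧ ¬(¬x5 ∧ x1)) ∨ ¬¬x1) ∧ x4)   [De Morgan]
≡ (((x5 ∧ ¬x1) ∨ (¬x5 ∧ x1)) ∧ ¬x1 ∧ ¬x4) ∨ ((((¬x5 ∨ ¬¬x1) ∧ ¬(¬x5 ∧ x1)) ∨ ¬¬x1) ∧ x4)   [De Morgan]
≡ (((x5 ∧ ¬x1) ∨ (¬x5 ∧ x1)) ∧ ¬x1 ∧ ¬x4) ∨ ((((¬x5 ∨ x1) ∧ ¬(¬x5 ∧ x1)) ∨ ¬¬x1) ∧ x4)   [double negation]
≡ (((x5 ∧ ¬x1) ∨ (¬x5 ∧ x1)) ∧ ¬x1 ∧ ¬x4) ∨ ((((¬x5 ∨ x1) ∧ (¬¬x5 ∨ ¬x1)) ∨ ¬¬x1) ∧ x4)   [De Morgan]
≡ (((x5 ∧ ¬x1) ∨ (¬x5 ∧ x1)) ∧ ¬x1 ∧ ¬x4) ∨ ((((¬x5 ∨ x1) ∧ (x5 ∨ ¬x1)) ∨ ¬¬x1) ∧ x4)   [double negation]
≡ (((x5 ∧ ¬x1) ∨ (¬x5 ∧ x1)) ∧ ¬x1 ∧ ¬x4) ∨ ((((¬x5 ∨ x1) ∧ (x5 ∨ ¬x1)) ∨ x1) ∧ x4)   [double negation]
≡ (x5 ∧ ¬x1 ∧ ¬x1 ∧ ¬x4) ∨ (¬x5 ∧ x1 ∧ ¬x1 ∧ ¬x4) ∨ (¬x5 ∧ x5 ∧ x4) ∨ (¬x5 ∧ ¬x1 ∧ x4) ∨ (x1 ∧ x5 ∧ x4) ∨ (x1 ∧ ¬x1 ∧ x4) ∨ (x1 ∧ x4)   [distribute ∧ over ∨]
≡ (x5 ∧ ¬x1 ∧ ¬x4) ∨ (¬x5 ∧ ¬x1 ∧ x4) ∨ (x1 ∧ x4)   [simplify]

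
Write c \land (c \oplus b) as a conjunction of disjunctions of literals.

c \land (\lnot c \lor \lnot b)

c \land (c \oplus b)
= c \land (c \lor b) \land \lnot (c \land b)   [expand \oplus]
= c \land (c \lor b) \land (\lnot c \lor \lnot b)   [De Morgan]
= c \land (\lnot c \lor \lnot b)   [simplify]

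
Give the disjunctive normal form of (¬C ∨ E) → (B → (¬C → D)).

¬B ∨ C ∨ D

(¬C ∨ E) → (B → (¬C → D))
= ¬(¬C ∨ E) ∨ (B → (¬C → D))   [eliminate →]
= ¬(¬C ∨ E) ∨ ¬B ∨ (¬C → D)   [eliminate →]
= ¬(¬C ∨ E) ∨ ¬B ∨ ¬¬C ∨ D   [eliminate →]
= (¬¬C ∧ ¬E) ∨ ¬B ∨ ¬¬C ∨ D   [De Morgan]
= (C ∧ ¬E) ∨ ¬B ∨ ¬¬C ∨ D   [double negation]
= (C ∧ ¬E) ∨ ¬B ∨ C ∨ D   [double negation]
= ¬B ∨ C ∨ D   [simplify]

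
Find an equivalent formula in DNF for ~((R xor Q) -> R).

~((R xor Q) -> R)
= ~(~(R xor Q) | R)   [eliminate ->]
= ~(~((R & ~Q) | (~R & Q)) | R)   [expand xor]
= ~~((R & ~Q) | (~R & Q)) & ~R   [De Morgan]
= ((R & ~Q) | (~R & Q)) & ~R   [double negation]
= (R & ~Q & ~R) | (~R & Q & ~R)   [distribute & over |]
= ~R & Q   [simplify]

~R & Q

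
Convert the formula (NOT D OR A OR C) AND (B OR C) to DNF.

(NOT D AND B) OR (A AND B) OR C

(NOT D OR A OR C) AND (B OR C)
⇔ (NOT D AND B) OR (NOT D AND C) OR (A AND B) OR (A AND C) OR (C AND B) OR (C AND C)   — distribute AND over OR
⇔ (NOT D AND B) OR (A AND B) OR C   — simplify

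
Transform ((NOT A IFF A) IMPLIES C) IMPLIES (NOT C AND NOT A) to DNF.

NOT C AND NOT A

((NOT A IFF A) IMPLIES C) IMPLIES (NOT C AND NOT A)
≡ NOT ((NOT A IFF A) IMPLIES C) OR (NOT C AND NOT A)   — eliminate IMPLIES
≡ NOT (NOT (NOT A IFF A) OR C) OR (NOT C AND NOT A)   — eliminate IMPLIES
≡ NOT (NOT ((NOT A IMPLIES A) AND (A IMPLIES NOT A)) OR C) OR (NOT C AND NOT A)   — eliminate IFF
≡ NOT (NOT ((NOT NOT A OR A) AND (A IMPLIES NOT A)) OR C) OR (NOT C AND NOT A)   — eliminate IMPLIES
≡ NOT (NOT ((NOT NOT A OR A) AND (NOT A OR NOT A)) OR C) OR (NOT C AND NOT A)   — eliminate IMPLIES
≡ (NOT NOT ((NOT NOT A OR A) AND (NOT A OR NOT A)) AND NOT C) OR (NOT C AND NOT A)   — De Morgan
≡ ((NOT NOT A OR A) AND (NOT A OR NOT A) AND NOT C) OR (NOT C AND NOT A)   — double negation
≡ ((A OR A) AND (NOT A OR NOT A) AND NOT C) OR (NOT C AND NOT A)   — double negation
≡ (A AND NOT A AND NOT C) OR (A AND NOT A AND NOT C) OR (A AND NOT A AND NOT C) OR (A AND NOT A AND NOT C) OR (NOT C AND NOT A)   — distribute AND over OR
≡ NOT C AND NOT A   — simplify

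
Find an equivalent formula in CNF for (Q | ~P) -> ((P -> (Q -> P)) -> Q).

P | Q

(Q | ~P) -> ((P -> (Q -> P)) -> Q)
⇔ ~(Q | ~P) | ((P -> (Q -> P)) -> Q)   [eliminate ->]
⇔ ~(Q | ~P) | ~(P -> (Q -> P)) | Q   [eliminate ->]
⇔ ~(Q | ~P) | ~(~P | (Q -> P)) | Q   [eliminate ->]
⇔ ~(Q | ~P) | ~(~P | ~Q | P) | Q   [eliminate ->]
⇔ (~Q & ~~P) | ~(~P | ~Q | P) | Q   [De Morgan]
⇔ (~Q & P) | ~(~P | ~Q | P) | Q   [double negation]
⇔ (~Q & P) | (~~P & ~~Q & ~P) | Q   [De Morgan]
⇔ (~Q & P) | (P & ~~Q & ~P) | Q   [double negation]
⇔ (~Q & P) | (P & Q & ~P) | Q   [double negation]
⇔ (~Q | P | Q) & (~Q | Q | Q) & (~Q | ~P | Q) & (P | P | Q) & (P | Q | Q) & (P | ~P | Q)   [distribute | over &]
⇔ P | Q   [simplify]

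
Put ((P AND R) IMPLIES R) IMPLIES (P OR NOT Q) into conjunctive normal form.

P OR NOT Q

((P AND R) IMPLIES R) IMPLIES (P OR NOT Q)
⇔ NOT ((P AND R) IMPLIES R) OR P OR NOT Q   [eliminate IMPLIES]
⇔ NOT (NOT (P AND R) OR R) OR P OR NOT Q   [eliminate IMPLIES]
⇔ (NOT NOT (P AND R) AND NOT R) OR P OR NOT Q   [De Morgan]
⇔ (P AND R AND NOT R) OR P OR NOT Q   [double negation]
⇔ (P OR P OR NOT Q) AND (R OR P OR NOT Q) AND (NOT R OR P OR NOT Q)   [distribute OR over AND]
⇔ P OR NOT Q   [simplify]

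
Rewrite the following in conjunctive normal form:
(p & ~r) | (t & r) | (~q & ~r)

(p & ~r) | (t & r) | (~q & ~r)
≡ (p | t | ~q) & (p | t | ~r) & (p | r | ~q) & (p | r | ~r) & (~r | t | ~q) & (~r | t | ~r) & (~r | r | ~q) & (~r | r | ~r)   [distribute | over &]
≡ (p | t | ~q) & (p | r | ~q) & (~r | t)   [simplify]

(p | t | ~q) & (p | r | ~q) & (~r | t)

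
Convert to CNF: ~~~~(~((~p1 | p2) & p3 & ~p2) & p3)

~~~~(~((~p1 | p2) & p3 & ~p2) & p3)
≡ ~~(~((~p1 | p2) & p3 & ~p2) & p3)
≡ ~((~p1 | p2) & p3 & ~p2) & p3
≡ (~(~p1 | p2) | ~p3 | ~~p2) & p3
≡ ((~~p1 & ~p2) | ~p3 | ~~p2) & p3
≡ ((p1 & ~p2) | ~p3 | ~~p2) & p3
≡ ((p1 & ~p2) | ~p3 | p2) & p3
≡ (p1 | ~p3 | p2) & (~p2 | ~p3 | p2) & p3
≡ (p1 | ~p3 | p2) & p3

(p1 | ~p3 | p2) & p3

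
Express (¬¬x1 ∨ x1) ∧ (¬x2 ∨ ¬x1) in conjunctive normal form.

x1 ∧ (¬x2 ∨ ¬x1)

(¬¬x1 ∨ x1) ∧ (¬x2 ∨ ¬x1)
⇔ (x1 ∨ x1) ∧ (¬x2 ∨ ¬x1)   — double negation
⇔ x1 ∧ (¬x2 ∨ ¬x1)   — simplify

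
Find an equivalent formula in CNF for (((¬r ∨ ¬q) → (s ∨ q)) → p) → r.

(((¬r ∨ ¬q) → (s ∨ q)) → p) → r
⇔ ¬(((¬r ∨ ¬q) → (s ∨ q)) → p) ∨ r   [eliminate →]
⇔ ¬(¬((¬r ∨ ¬q) → (s ∨ q)) ∨ p) ∨ r   [eliminate →]
⇔ ¬(¬(¬(¬r ∨ ¬q) ∨ s ∨ q) ∨ p) ∨ r   [eliminate →]
⇔ (¬¬(¬(¬r ∨ ¬q) ∨ s ∨ q) ∧ ¬p) ∨ r   [De Morgan]
⇔ ((¬(¬r ∨ ¬q) ∨ s ∨ q) ∧ ¬p) ∨ r   [double negation]
⇔ (((¬¬r ∧ ¬¬q) ∨ s ∨ q) ∧ ¬p) ∨ r   [De Morgan]
⇔ (((r ∧ ¬¬q) ∨ s ∨ q) ∧ ¬p) ∨ r   [double negation]
⇔ (((r ∧ q) ∨ s ∨ q) ∧ ¬p) ∨ r   [double negation]
⇔ (r ∨ s ∨ q ∨ r) ∧ (q ∨ s ∨ q ∨ r) ∧ (¬p ∨ r)   [distribute ∨ over ∧]
⇔ (r ∨ s ∨ q) ∧ (¬p ∨ r)   [simplify]

(r ∨ s ∨ q) ∧ (¬p ∨ r)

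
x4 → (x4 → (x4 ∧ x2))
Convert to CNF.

¬x4 ∨ x2

x4 → (x4 → (x4 ∧ x2))
≡ ¬x4 ∨ (x4 → (x4 ∧ x2))   [eliminate →]
≡ ¬x4 ∨ ¬x4 ∨ (x4 ∧ x2)   [eliminate →]
≡ (¬x4 ∨ ¬x4 ∨ x4) ∧ (¬x4 ∨ ¬x4 ∨ x2)   [distribute ∨ over ∧]
≡ ¬x4 ∨ x2   [simplify]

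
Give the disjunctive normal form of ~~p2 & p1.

p2 & p1

~~p2 & p1
≡ p2 & p1   (double negation)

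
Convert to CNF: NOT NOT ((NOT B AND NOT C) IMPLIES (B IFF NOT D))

B OR C OR D

NOT NOT ((NOT B AND NOT C) IMPLIES (B IFF NOT D))
≡ NOT NOT (NOT (NOT B AND NOT C) OR (B IFF NOT D))   (eliminate IMPLIES)
≡ NOT NOT (NOT (NOT B AND NOT C) OR ((B IMPLIES NOT D) AND (NOT D IMPLIES B)))   (eliminate IFF)
≡ NOT NOT (NOT (NOT B AND NOT C) OR ((NOT B OR NOT D) AND (NOT D IMPLIES B)))   (eliminate IMPLIES)
≡ NOT NOT (NOT (NOT B AND NOT C) OR ((NOT B OR NOT D) AND (NOT NOT D OR B)))   (eliminate IMPLIES)
≡ NOT (NOT B AND NOT C) OR ((NOT B OR NOT D) AND (NOT NOT D OR B))   (double negation)
≡ NOT NOT B OR NOT NOT C OR ((NOT B OR NOT D) AND (NOT NOT D OR B))   (De Morgan)
≡ B OR NOT NOT C OR ((NOT B OR NOT D) AND (NOT NOT D OR B))   (double negation)
≡ B OR C OR ((NOT B OR NOT D) AND (NOT NOT D OR B))   (double negation)
≡ B OR C OR ((NOT B OR NOT D) AND (D OR B))   (double negation)
≡ (B OR C OR NOT B OR NOT D) AND (B OR C OR D OR B)   (distribute OR over AND)
≡ B OR C OR D   (simplify)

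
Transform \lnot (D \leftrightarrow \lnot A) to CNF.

(D \lor \lnot A) \land (A \lor \lnot D)

\lnot (D \leftrightarrow \lnot A)
≡ \lnot ((D \to \lnot A) \land (\lnot A \to D))
≡ \lnot ((\lnot D \lor \lnot A) \land (\lnot A \to D))
≡ \lnot ((\lnot D \lor \lnot A) \land (\lnot \lnot A \lor D))
≡ \lnot (\lnot D \lor \lnot A) \lor \lnot (\lnot \lnot A \lor D)
≡ \lnot \lnot D \land \lnot \lnot A \lor \lnot (\lnot \lnot A \lor D)
≡ D \land \lnot \lnot A \lor \lnot (\lnot \lnot A \lor D)
≡ D \land A \lor \lnot (\lnot \lnot A \lor D)
≡ D \land A \lor \lnot \lnot \lnot A \land \lnot D
≡ D \land A \lor \lnot A \land \lnot D
≡ (D \lor \lnot A) \land (D \lor \lnot D) \land (A \lor \lnot A) \land (A \lor \lnot D)
≡ (D \lor \lnot A) \land (A \lor \lnot D)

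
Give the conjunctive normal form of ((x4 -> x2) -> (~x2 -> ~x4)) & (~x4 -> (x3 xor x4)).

x4 | x3

((x4 -> x2) -> (~x2 -> ~x4)) & (~x4 -> (x3 xor x4))
≡ (~(x4 -> x2) | (~x2 -> ~x4)) & (~x4 -> (x3 xor x4))   — eliminate ->
≡ (~(~x4 | x2) | (~x2 -> ~x4)) & (~x4 -> (x3 xor x4))   — eliminate ->
≡ (~(~x4 | x2) | ~~x2 | ~x4) & (~x4 -> (x3 xor x4))   — eliminate ->
≡ (~(~x4 | x2) | ~~x2 | ~x4) & (~~x4 | (x3 xor x4))   — eliminate ->
≡ (~(~x4 | x2) | ~~x2 | ~x4) & (~~x4 | ((x3 | x4) & ~(x3 & x4)))   — expand xor
≡ ((~~x4 & ~x2) | ~~x2 | ~x4) & (~~x4 | ((x3 | x4) & ~(x3 & x4)))   — De Morgan
≡ ((x4 & ~x2) | ~~x2 | ~x4) & (~~x4 | ((x3 | x4) & ~(x3 & x4)))   — double negation
≡ ((x4 & ~x2) | x2 | ~x4) & (~~x4 | ((x3 | x4) & ~(x3 & x4)))   — double negation
≡ ((x4 & ~x2) | x2 | ~x4) & (x4 | ((x3 | x4) & ~(x3 & x4)))   — double negation
≡ ((x4 & ~x2) | x2 | ~x4) & (x4 | ((x3 | x4) & (~x3 | ~x4)))   — De Morgan
≡ (x4 | x2 | ~x4) & (~x2 | x2 | ~x4) & (x4 | x3 | x4) & (x4 | ~x3 | ~x4)   — distribute | over &
≡ x4 | x3   — simplify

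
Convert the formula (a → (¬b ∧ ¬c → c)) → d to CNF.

(a → (¬b ∧ ¬c → c)) → d
⇔ ¬(a → (¬b ∧ ¬c → c)) ∨ d   — eliminate →
⇔ ¬(¬a ∨ (¬b ∧ ¬c → c)) ∨ d   — eliminate →
⇔ ¬(¬a ∨ ¬(¬b ∧ ¬c) ∨ c) ∨ d   — eliminate →
⇔ ¬¬a ∧ ¬¬(¬b ∧ ¬c) ∧ ¬c ∨ d   — De Morgan
⇔ a ∧ ¬¬(¬b ∧ ¬c) ∧ ¬c ∨ d   — double negation
⇔ a ∧ ¬b ∧ ¬c ∧ ¬c ∨ d   — double negation
⇔ (a ∨ d) ∧ (¬b ∨ d) ∧ (¬c ∨ d) ∧ (¬c ∨ d)   — distribute ∨ over ∧
⇔ (a ∨ d) ∧ (¬b ∨ d) ∧ (¬c ∨ d)   — simplify

(a ∨ d) ∧ (¬b ∨ d) ∧ (¬c ∨ d)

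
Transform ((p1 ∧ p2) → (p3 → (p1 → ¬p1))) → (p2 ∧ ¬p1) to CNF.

((p1 ∧ p2) → (p3 → (p1 → ¬p1))) → (p2 ∧ ¬p1)
≡ ¬((p1 ∧ p2) → (p3 → (p1 → ¬p1))) ∨ (p2 ∧ ¬p1)   [eliminate →]
≡ ¬(¬(p1 ∧ p2) ∨ (p3 → (p1 → ¬p1))) ∨ (p2 ∧ ¬p1)   [eliminate →]
≡ ¬(¬(p1 ∧ p2) ∨ ¬p3 ∨ (p1 → ¬p1)) ∨ (p2 ∧ ¬p1)   [eliminate →]
≡ ¬(¬(p1 ∧ p2) ∨ ¬p3 ∨ ¬p1 ∨ ¬p1) ∨ (p2 ∧ ¬p1)   [eliminate →]
≡ (¬¬(p1 ∧ p2) ∧ ¬¬p3 ∧ ¬¬p1 ∧ ¬¬p1) ∨ (p2 ∧ ¬p1)   [De Morgan]
≡ (p1 ∧ p2 ∧ ¬¬p3 ∧ ¬¬p1 ∧ ¬¬p1) ∨ (p2 ∧ ¬p1)   [double negation]
≡ (p1 ∧ p2 ∧ p3 ∧ ¬¬p1 ∧ ¬¬p1) ∨ (p2 ∧ ¬p1)   [double negation]
≡ (p1 ∧ p2 ∧ p3 ∧ p1 ∧ ¬¬p1) ∨ (p2 ∧ ¬p1)   [double negation]
≡ (p1 ∧ p2 ∧ p3 ∧ p1 ∧ p1) ∨ (p2 ∧ ¬p1)   [double negation]
≡ (p1 ∨ p2) ∧ (p1 ∨ ¬p1) ∧ (p2 ∨ p2) ∧ (p2 ∨ ¬p1) ∧ (p3 ∨ p2) ∧ (p3 ∨ ¬p1) ∧ (p1 ∨ p2) ∧ (p1 ∨ ¬p1) ∧ (p1 ∨ p2) ∧ (p1 ∨ ¬p1)   [distribute ∨ over ∧]
≡ p2 ∧ (p3 ∨ ¬p1)   [simplify]

p2 ∧ (p3 ∨ ¬p1)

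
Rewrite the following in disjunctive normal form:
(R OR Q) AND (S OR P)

(R AND S) OR (R AND P) OR (Q AND S) OR (Q AND P)

(R OR Q) AND (S OR P)
≡ (R AND S) OR (R AND P) OR (Q AND S) OR (Q AND P)   [distribute AND over OR]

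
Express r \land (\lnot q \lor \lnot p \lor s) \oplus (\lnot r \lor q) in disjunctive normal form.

r \land (\lnot q \lor \lnot p \lor s) \oplus (\lnot r \lor q)
= r \land (\lnot q \lor \lnot p \lor s) \land \lnot (\lnot r \lor q) \lor \lnot (r \land (\lnot q \lor \lnot p \lor s)) \land (\lnot r \lor q)   [expand \oplus]
= r \land (\lnot q \lor \lnot p \lor s) \land \lnot \lnot r \land \lnot q \lor \lnot (r \land (\lnot q \lor \lnot p \lor s)) \land (\lnot r \lor q)   [De Morgan]
= r \land (\lnot q \lor \lnot p \lor s) \land r \land \lnot q \lor \lnot (r \land (\lnot q \lor \lnot p \lor s)) \land (\lnot r \lor q)   [double negation]
= r \land (\lnot q \lor \lnot p \lor s) \land r \land \lnot q \lor (\lnot r \lor \lnot (\lnot q \lor \lnot p \lor s)) \land (\lnot r \lor q)   [De Morgan]
= r \land (\lnot q \lor \lnot p \lor s) \land r \land \lnot q \lor (\lnot r \lor \lnot \lnot q \land \lnot \lnot p \land \lnot s) \land (\lnot r \lor q)   [De Morgan]
= r \land (\lnot q \lor \lnot p \lor s) \land r \land \lnot q \lor (\lnot r \lor q \land \lnot \lnot p \land \lnot s) \land (\lnot r \lor q)   [double negation]
= r \land (\lnot q \lor \lnot p \lor s) \land r \land \lnot q \lor (\lnot r \lor q \land p \land \lnot s) \land (\lnot r \lor q)   [double negation]
= r \land \lnot q \land r \land \lnot q \lor r \land \lnot p \land r \land \lnot q \lor r \land s \land r \land \lnot q \lor \lnot r \land \lnot r \lor \lnot r \land q \lor q \land p \land \lnot s \land \lnot r \lor q \land p \land \lnot s \land q   [distribute \land over \lor]
= r \land \lnot q \lor \lnot r \lor q \land p \land \lnot s   [simplify]

r \land \lnot q \lor \lnot r \lor q \land p \land \lnot s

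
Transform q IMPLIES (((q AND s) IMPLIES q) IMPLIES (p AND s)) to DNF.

q IMPLIES (((q AND s) IMPLIES q) IMPLIES (p AND s))
≡ NOT q OR (((q AND s) IMPLIES q) IMPLIES (p AND s))   [eliminate IMPLIES]
≡ NOT q OR NOT ((q AND s) IMPLIES q) OR (p AND s)   [eliminate IMPLIES]
≡ NOT q OR NOT (NOT (q AND s) OR q) OR (p AND s)   [eliminate IMPLIES]
≡ NOT q OR (NOT NOT (q AND s) AND NOT q) OR (p AND s)   [De Morgan]
≡ NOT q OR (q AND s AND NOT q) OR (p AND s)   [double negation]
≡ NOT q OR (p AND s)   [simplify]

NOT q OR (p AND s)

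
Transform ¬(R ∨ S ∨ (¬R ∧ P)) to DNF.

¬R ∧ ¬S ∧ ¬P

¬(R ∨ S ∨ (¬R ∧ P))
≡ ¬R ∧ ¬S ∧ ¬(¬R ∧ P)   — De Morgan
≡ ¬R ∧ ¬S ∧ (¬¬R ∨ ¬P)   — De Morgan
≡ ¬R ∧ ¬S ∧ (R ∨ ¬P)   — double negation
≡ (¬R ∧ ¬S ∧ R) ∨ (¬R ∧ ¬S ∧ ¬P)   — distribute ∧ over ∨
≡ ¬R ∧ ¬S ∧ ¬P   — simplify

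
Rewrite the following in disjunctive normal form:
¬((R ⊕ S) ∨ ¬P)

¬((R ⊕ S) ∨ ¬P)
⇔ ¬((R ∧ ¬S) ∨ (¬R ∧ S) ∨ ¬P)   [expand ⊕]
⇔ ¬(R ∧ ¬S) ∧ ¬(¬R ∧ S) ∧ ¬¬P   [De Morgan]
⇔ (¬R ∨ ¬¬S) ∧ ¬(¬R ∧ S) ∧ ¬¬P   [De Morgan]
⇔ (¬R ∨ S) ∧ ¬(¬R ∧ S) ∧ ¬¬P   [double negation]
⇔ (¬R ∨ S) ∧ (¬¬R ∨ ¬S) ∧ ¬¬P   [De Morgan]
⇔ (¬R ∨ S) ∧ (R ∨ ¬S) ∧ ¬¬P   [double negation]
⇔ (¬R ∨ S) ∧ (R ∨ ¬S) ∧ P   [double negation]
⇔ (¬R ∧ R ∧ P) ∨ (¬R ∧ ¬S ∧ P) ∨ (S ∧ R ∧ P) ∨ (S ∧ ¬S ∧ P)   [distribute ∧ over ∨]
⇔ (¬R ∧ ¬S ∧ P) ∨ (S ∧ R ∧ P)   [simplify]

(¬R ∧ ¬S ∧ P) ∨ (S ∧ R ∧ P)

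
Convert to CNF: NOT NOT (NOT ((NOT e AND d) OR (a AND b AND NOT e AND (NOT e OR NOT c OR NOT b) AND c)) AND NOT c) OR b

(e OR NOT d OR b) AND (NOT c OR b)

NOT NOT (NOT ((NOT e AND d) OR (a AND b AND NOT e AND (NOT e OR NOT c OR NOT b) AND c)) AND NOT c) OR b
= (NOT ((NOT e AND d) OR (a AND b AND NOT e AND (NOT e OR NOT c OR NOT b) AND c)) AND NOT c) OR b   [double negation]
= (NOT (NOT e AND d) AND NOT (a AND b AND NOT e AND (NOT e OR NOT c OR NOT b) AND c) AND NOT c) OR b   [De Morgan]
= ((NOT NOT e OR NOT d) AND NOT (a AND b AND NOT e AND (NOT e OR NOT c OR NOT b) AND c) AND NOT c) OR b   [De Morgan]
= ((e OR NOT d) AND NOT (a AND b AND NOT e AND (NOT e OR NOT c OR NOT b) AND c) AND NOT c) OR b   [double negation]
= ((e OR NOT d) AND (NOT a OR NOT b OR NOT NOT e OR NOT (NOT e OR NOT c OR NOT b) OR NOT c) AND NOT c) OR b   [De Morgan]
= ((e OR NOT d) AND (NOT a OR NOT b OR e OR NOT (NOT e OR NOT c OR NOT b) OR NOT c) AND NOT c) OR b   [double negation]
= ((e OR NOT d) AND (NOT a OR NOT b OR e OR (NOT NOT e AND NOT NOT c AND NOT NOT b) OR NOT c) AND NOT c) OR b   [De Morgan]
= ((e OR NOT d) AND (NOT a OR NOT b OR e OR (e AND NOT NOT c AND NOT NOT b) OR NOT c) AND NOT c) OR b   [double negation]
= ((e OR NOT d) AND (NOT a OR NOT b OR e OR (e AND c AND NOT NOT b) OR NOT c) AND NOT c) OR b   [double negation]
= ((e OR NOT d) AND (NOT a OR NOT b OR e OR (e AND c AND b) OR NOT c) AND NOT c) OR b   [double negation]
= (e OR NOT d OR b) AND (NOT a OR NOT b OR e OR e OR NOT c OR b) AND (NOT a OR NOT b OR e OR c OR NOT c OR b) AND (NOT a OR NOT b OR e OR b OR NOT c OR b) AND (NOT c OR b)   [distribute OR over AND]
= (e OR NOT d OR b) AND (NOT c OR b)   [simplify]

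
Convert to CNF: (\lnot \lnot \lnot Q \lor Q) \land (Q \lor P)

(\lnot \lnot \lnot Q \lor Q) \land (Q \lor P)
≡ (\lnot Q \lor Q) \land (Q \lor P)
≡ Q \lor P

Q \lor P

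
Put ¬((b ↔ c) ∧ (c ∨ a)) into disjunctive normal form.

¬((b ↔ c) ∧ (c ∨ a))
≡ ¬((b → c) ∧ (c → b) ∧ (c ∨ a))
≡ ¬((¬b ∨ c) ∧ (c → b) ∧ (c ∨ a))
≡ ¬((¬b ∨ c) ∧ (¬c ∨ b) ∧ (c ∨ a))
≡ ¬(¬b ∨ c) ∨ ¬(¬c ∨ b) ∨ ¬(c ∨ a)
≡ (¬¬b ∧ ¬c) ∨ ¬(¬c ∨ b) ∨ ¬(c ∨ a)
≡ (b ∧ ¬c) ∨ ¬(¬c ∨ b) ∨ ¬(c ∨ a)
≡ (b ∧ ¬c) ∨ (¬¬c ∧ ¬b) ∨ ¬(c ∨ a)
≡ (b ∧ ¬c) ∨ (c ∧ ¬b) ∨ ¬(c ∨ a)
≡ (b ∧ ¬c) ∨ (c ∧ ¬b) ∨ (¬c ∧ ¬a)

(b ∧ ¬c) ∨ (c ∧ ¬b) ∨ (¬c ∧ ¬a)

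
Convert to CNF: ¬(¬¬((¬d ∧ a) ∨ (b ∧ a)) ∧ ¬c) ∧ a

(d ∨ ¬a ∨ c) ∧ (¬b ∨ ¬a ∨ c) ∧ a

¬(¬¬((¬d ∧ a) ∨ (b ∧ a)) ∧ ¬c) ∧ a
= (¬¬¬((¬d ∧ a) ∨ (b ∧ a)) ∨ ¬¬c) ∧ a   [De Morgan]
= (¬((¬d ∧ a) ∨ (b ∧ a)) ∨ ¬¬c) ∧ a   [double negation]
= ((¬(¬d ∧ a) ∧ ¬(b ∧ a)) ∨ ¬¬c) ∧ a   [De Morgan]
= (((¬¬d ∨ ¬a) ∧ ¬(b ∧ a)) ∨ ¬¬c) ∧ a   [De Morgan]
= (((d ∨ ¬a) ∧ ¬(b ∧ a)) ∨ ¬¬c) ∧ a   [double negation]
= (((d ∨ ¬a) ∧ (¬b ∨ ¬a)) ∨ ¬¬c) ∧ a   [De Morgan]
= (((d ∨ ¬a) ∧ (¬b ∨ ¬a)) ∨ c) ∧ a   [double negation]
= (d ∨ ¬a ∨ c) ∧ (¬b ∨ ¬a ∨ c) ∧ a   [distribute ∨ over ∧]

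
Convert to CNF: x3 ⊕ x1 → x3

x3 ⊕ x1 → x3
⇔ ¬(x3 ⊕ x1) ∨ x3   (eliminate →)
⇔ ¬((x3 ∨ x1) ∧ ¬(x3 ∧ x1)) ∨ x3   (expand ⊕)
⇔ ¬(x3 ∨ x1) ∨ ¬¬(x3 ∧ x1) ∨ x3   (De Morgan)
⇔ ¬x3 ∧ ¬x1 ∨ ¬¬(x3 ∧ x1) ∨ x3   (De Morgan)
⇔ ¬x3 ∧ ¬x1 ∨ x3 ∧ x1 ∨ x3   (double negation)
⇔ (¬x3 ∨ x3 ∨ x3) ∧ (¬x3 ∨ x1 ∨ x3) ∧ (¬x1 ∨ x3 ∨ x3) ∧ (¬x1 ∨ x1 ∨ x3)   (distribute ∨ over ∧)
⇔ ¬x1 ∨ x3   (simplify)

¬x1 ∨ x3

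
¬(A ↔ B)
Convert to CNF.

¬(A ↔ B)
≡ ¬((A → B) ∧ (B → A))   [eliminate ↔]
≡ ¬((¬A ∨ B) ∧ (B → A))   [eliminate →]
≡ ¬((¬A ∨ B) ∧ (¬B ∨ A))   [eliminate →]
≡ ¬(¬A ∨ B) ∨ ¬(¬B ∨ A)   [De Morgan]
≡ (¬¬A ∧ ¬B) ∨ ¬(¬B ∨ A)   [De Morgan]
≡ (A ∧ ¬B) ∨ ¬(¬B ∨ A)   [double negation]
≡ (A ∧ ¬B) ∨ (¬¬B ∧ ¬A)   [De Morgan]
≡ (A ∧ ¬B) ∨ (B ∧ ¬A)   [double negation]
≡ (A ∨ B) ∧ (A ∨ ¬A) ∧ (¬B ∨ B) ∧ (¬B ∨ ¬A)   [distribute ∨ over ∧]
≡ (A ∨ B) ∧ (¬B ∨ ¬A)   [simplify]

(A ∨ B) ∧ (¬B ∨ ¬A)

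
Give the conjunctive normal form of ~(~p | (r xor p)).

p & (~p | r)

~(~p | (r xor p))
⇔ ~(~p | ((r | p) & ~(r & p)))   — expand xor
⇔ ~~p & ~((r | p) & ~(r & p))   — De Morgan
⇔ p & ~((r | p) & ~(r & p))   — double negation
⇔ p & (~(r | p) | ~~(r & p))   — De Morgan
⇔ p & ((~r & ~p) | ~~(r & p))   — De Morgan
⇔ p & ((~r & ~p) | (r & p))   — double negation
⇔ p & (~r | r) & (~r | p) & (~p | r) & (~p | p)   — distribute | over &
⇔ p & (~p | r)   — simplify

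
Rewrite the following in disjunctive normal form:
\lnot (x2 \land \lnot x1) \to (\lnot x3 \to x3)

(x2 \land \lnot x1) \lor x3

\lnot (x2 \land \lnot x1) \to (\lnot x3 \to x3)
= \lnot \lnot (x2 \land \lnot x1) \lor (\lnot x3 \to x3)   (eliminate \to)
= \lnot \lnot (x2 \land \lnot x1) \lor \lnot \lnot x3 \lor x3   (eliminate \to)
= (x2 \land \lnot x1) \lor \lnot \lnot x3 \lor x3   (double negation)
= (x2 \land \lnot x1) \lor x3 \lor x3   (double negation)
= (x2 \land \lnot x1) \lor x3   (simplify)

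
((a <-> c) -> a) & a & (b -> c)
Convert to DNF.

(a & ~b) | (a & c)

((a <-> c) -> a) & a & (b -> c)
≡ (~(a <-> c) | a) & a & (b -> c)   [eliminate ->]
≡ (~((a -> c) & (c -> a)) | a) & a & (b -> c)   [eliminate <->]
≡ (~((~a | c) & (c -> a)) | a) & a & (b -> c)   [eliminate ->]
≡ (~((~a | c) & (~c | a)) | a) & a & (b -> c)   [eliminate ->]
≡ (~((~a | c) & (~c | a)) | a) & a & (~b | c)   [eliminate ->]
≡ (~(~a | c) | ~(~c | a) | a) & a & (~b | c)   [De Morgan]
≡ ((~~a & ~c) | ~(~c | a) | a) & a & (~b | c)   [De Morgan]
≡ ((a & ~c) | ~(~c | a) | a) & a & (~b | c)   [double negation]
≡ ((a & ~c) | (~~c & ~a) | a) & a & (~b | c)   [De Morgan]
≡ ((a & ~c) | (c & ~a) | a) & a & (~b | c)   [double negation]
≡ (a & ~c & a & ~b) | (a & ~c & a & c) | (c & ~a & a & ~b) | (c & ~a & a & c) | (a & a & ~b) | (a & a & c)   [distribute & over |]
≡ (a & ~b) | (a & c)   [simplify]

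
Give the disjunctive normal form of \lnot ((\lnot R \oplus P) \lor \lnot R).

R \land \lnot P

\lnot ((\lnot R \oplus P) \lor \lnot R)
⇔ \lnot (\lnot R \land \lnot P \lor \lnot \lnot R \land P \lor \lnot R)   — expand \oplus
⇔ \lnot (\lnot R \land \lnot P) \land \lnot (\lnot \lnot R \land P) \land \lnot \lnot R   — De Morgan
⇔ (\lnot \lnot R \lor \lnot \lnot P) \land \lnot (\lnot \lnot R \land P) \land \lnot \lnot R   — De Morgan
⇔ (R \lor \lnot \lnot P) \land \lnot (\lnot \lnot R \land P) \land \lnot \lnot R   — double negation
⇔ (R \lor P) \land \lnot (\lnot \lnot R \land P) \land \lnot \lnot R   — double negation
⇔ (R \lor P) \land (\lnot \lnot \lnot R \lor \lnot P) \land \lnot \lnot R   — De Morgan
⇔ (R \lor P) \land (\lnot R \lor \lnot P) \land \lnot \lnot R   — double negation
⇔ (R \lor P) \land (\lnot R \lor \lnot P) \land R   — double negation
⇔ R \land \lnot R \land R \lor R \land \lnot P \land R \lor P \land \lnot R \land R \lor P \land \lnot P \land R   — distribute \land over \lor
⇔ R \land \lnot P   — simplify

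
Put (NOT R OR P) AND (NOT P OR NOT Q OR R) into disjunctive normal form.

(NOT R OR P) AND (NOT P OR NOT Q OR R)
= (NOT R AND NOT P) OR (NOT R AND NOT Q) OR (NOT R AND R) OR (P AND NOT P) OR (P AND NOT Q) OR (P AND R)   [distribute AND over OR]
= (NOT R AND NOT P) OR (NOT R AND NOT Q) OR (P AND NOT Q) OR (P AND R)   [simplify]

(NOT R AND NOT P) OR (NOT R AND NOT Q) OR (P AND NOT Q) OR (P AND R)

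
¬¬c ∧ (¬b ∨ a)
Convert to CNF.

c ∧ (¬b ∨ a)

¬¬c ∧ (¬b ∨ a)
≡ c ∧ (¬b ∨ a)   (double negation)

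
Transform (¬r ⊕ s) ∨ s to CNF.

¬r ∨ s

(¬r ⊕ s) ∨ s
⇔ ((¬r ∨ s) ∧ ¬(¬r ∧ s)) ∨ s   (expand ⊕)
⇔ ((¬r ∨ s) ∧ (¬¬r ∨ ¬s)) ∨ s   (De Morgan)
⇔ ((¬r ∨ s) ∧ (r ∨ ¬s)) ∨ s   (double negation)
⇔ (¬r ∨ s ∨ s) ∧ (r ∨ ¬s ∨ s)   (distribute ∨ over ∧)
⇔ ¬r ∨ s   (simplify)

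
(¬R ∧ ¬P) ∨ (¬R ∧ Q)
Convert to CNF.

(¬R ∧ ¬P) ∨ (¬R ∧ Q)
= (¬R ∨ ¬R) ∧ (¬R ∨ Q) ∧ (¬P ∨ ¬R) ∧ (¬P ∨ Q)   (distribute ∨ over ∧)
= ¬R ∧ (¬P ∨ Q)   (simplify)

¬R ∧ (¬P ∨ Q)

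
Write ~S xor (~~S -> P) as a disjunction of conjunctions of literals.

~S xor (~~S -> P)
≡ (~S & ~(~~S -> P)) | (~~S & (~~S -> P))   [expand xor]
≡ (~S & ~(~~~S | P)) | (~~S & (~~S -> P))   [eliminate ->]
≡ (~S & ~(~~~S | P)) | (~~S & (~~~S | P))   [eliminate ->]
≡ (~S & ~~~~S & ~P) | (~~S & (~~~S | P))   [De Morgan]
≡ (~S & ~~S & ~P) | (~~S & (~~~S | P))   [double negation]
≡ (~S & S & ~P) | (~~S & (~~~S | P))   [double negation]
≡ (~S & S & ~P) | (S & (~~~S | P))   [double negation]
≡ (~S & S & ~P) | (S & (~S | P))   [double negation]
≡ (~S & S & ~P) | (S & ~S) | (S & P)   [distribute & over |]
≡ S & P   [simplify]

S & P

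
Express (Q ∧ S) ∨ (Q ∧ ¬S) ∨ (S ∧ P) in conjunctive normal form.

(Q ∨ S) ∧ (Q ∨ P)

(Q ∧ S) ∨ (Q ∧ ¬S) ∨ (S ∧ P)
≡ (Q ∨ Q ∨ S) ∧ (Q ∨ Q ∨ P) ∧ (Q ∨ ¬S ∨ S) ∧ (Q ∨ ¬S ∨ P) ∧ (S ∨ Q ∨ S) ∧ (S ∨ Q ∨ P) ∧ (S ∨ ¬S ∨ S) ∧ (S ∨ ¬S ∨ P)   — distribute ∨ over ∧
≡ (Q ∨ S) ∧ (Q ∨ P)   — simplify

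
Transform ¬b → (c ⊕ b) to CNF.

b ∨ c

¬b → (c ⊕ b)
= ¬¬b ∨ (c ⊕ b)   [eliminate →]
= ¬¬b ∨ ((c ∨ b) ∧ ¬(c ∧ b))   [expand ⊕]
= b ∨ ((c ∨ b) ∧ ¬(c ∧ b))   [double negation]
= b ∨ ((c ∨ b) ∧ (¬c ∨ ¬b))   [De Morgan]
= (b ∨ c ∨ b) ∧ (b ∨ ¬c ∨ ¬b)   [distribute ∨ over ∧]
= b ∨ c   [simplify]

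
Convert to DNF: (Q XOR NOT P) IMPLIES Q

(NOT Q AND P) OR Q

(Q XOR NOT P) IMPLIES Q
≡ NOT (Q XOR NOT P) OR Q   — eliminate IMPLIES
≡ NOT ((Q AND NOT NOT P) OR (NOT Q AND NOT P)) OR Q   — expand XOR
≡ (NOT (Q AND NOT NOT P) AND NOT (NOT Q AND NOT P)) OR Q   — De Morgan
≡ ((NOT Q OR NOT NOT NOT P) AND NOT (NOT Q AND NOT P)) OR Q   — De Morgan
≡ ((NOT Q OR NOT P) AND NOT (NOT Q AND NOT P)) OR Q   — double negation
≡ ((NOT Q OR NOT P) AND (NOT NOT Q OR NOT NOT P)) OR Q   — De Morgan
≡ ((NOT Q OR NOT P) AND (Q OR NOT NOT P)) OR Q   — double negation
≡ ((NOT Q OR NOT P) AND (Q OR P)) OR Q   — double negation
≡ (NOT Q AND Q) OR (NOT Q AND P) OR (NOT P AND Q) OR (NOT P AND P) OR Q   — distribute AND over OR
≡ (NOT Q AND P) OR Q   — simplify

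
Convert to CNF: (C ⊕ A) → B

(C ⊕ A) → B
⇔ ¬(C ⊕ A) ∨ B   [eliminate →]
⇔ ¬((C ∨ A) ∧ ¬(C ∧ A)) ∨ B   [expand ⊕]
⇔ ¬(C ∨ A) ∨ ¬¬(C ∧ A) ∨ B   [De Morgan]
⇔ (¬C ∧ ¬A) ∨ ¬¬(C ∧ A) ∨ B   [De Morgan]
⇔ (¬C ∧ ¬A) ∨ (C ∧ A) ∨ B   [double negation]
⇔ (¬C ∨ C ∨ B) ∧ (¬C ∨ A ∨ B) ∧ (¬A ∨ C ∨ B) ∧ (¬A ∨ A ∨ B)   [distribute ∨ over ∧]
⇔ (¬C ∨ A ∨ B) ∧ (¬A ∨ C ∨ B)   [simplify]

(¬C ∨ A ∨ B) ∧ (¬A ∨ C ∨ B)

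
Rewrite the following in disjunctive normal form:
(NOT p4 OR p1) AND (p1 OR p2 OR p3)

(NOT p4 OR p1) AND (p1 OR p2 OR p3)
≡ (NOT p4 AND p1) OR (NOT p4 AND p2) OR (NOT p4 AND p3) OR (p1 AND p1) OR (p1 AND p2) OR (p1 AND p3)   [distribute AND over OR]
≡ (NOT p4 AND p2) OR (NOT p4 AND p3) OR p1   [simplify]

(NOT p4 AND p2) OR (NOT p4 AND p3) OR p1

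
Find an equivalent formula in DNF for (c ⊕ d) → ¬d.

(d ∧ c) ∨ ¬d

(c ⊕ d) → ¬d
⇔ ¬(c ⊕ d) ∨ ¬d
⇔ ¬((c ∧ ¬d) ∨ (¬c ∧ d)) ∨ ¬d
⇔ (¬(c ∧ ¬d) ∧ ¬(¬c ∧ d)) ∨ ¬d
⇔ ((¬c ∨ ¬¬d) ∧ ¬(¬c ∧ d)) ∨ ¬d
⇔ ((¬c ∨ d) ∧ ¬(¬c ∧ d)) ∨ ¬d
⇔ ((¬c ∨ d) ∧ (¬¬c ∨ ¬d)) ∨ ¬d
⇔ ((¬c ∨ d) ∧ (c ∨ ¬d)) ∨ ¬d
⇔ (¬c ∧ c) ∨ (¬c ∧ ¬d) ∨ (d ∧ c) ∨ (d ∧ ¬d) ∨ ¬d
⇔ (d ∧ c) ∨ ¬d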